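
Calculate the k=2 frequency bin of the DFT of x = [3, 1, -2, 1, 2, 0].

X[2] = Σ(n=0 to 5) x[n] · ω_6^(2n) where ω_6 = e^(-2πi/6)
= (3)·ω_6^0 + (1)·ω_6^2 + (-2)·ω_6^4 + (1)·ω_6^6 + (2)·ω_6^8 + (0)·ω_6^10

X[2] = 3.5000-4.3301i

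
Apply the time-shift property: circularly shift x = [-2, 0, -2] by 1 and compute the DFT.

Time shift by 1: X_shifted[k] = ω_3^(1k) · X[k]
Shifted x = [-2, -2, 0]

DFT(x[n-1]) = [-4, -1.0000+1.7321i, -1.0000-1.7321i]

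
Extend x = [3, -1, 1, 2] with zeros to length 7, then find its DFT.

Original 4-point DFT: [5, 2+3i, 3, 2-3i]
Zero-padded 7-point DFT provides frequency interpolation.

DFT_7([x, 0, ...]) = [5, 0.3521-1.0609i, 3.5685+2.9725i, 4.0794-0.7341i, 4.0794+0.7341i, 3.5685-2.9725i, 0.3521+1.0609i]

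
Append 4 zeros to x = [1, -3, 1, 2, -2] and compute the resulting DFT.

Original 5-point DFT: [-1, -2.9721+1.5388i, 5.9721-0.3633i, 5.9721+0.3633i, -2.9721-1.5388i]
Zero-padded 9-point DFT provides frequency interpolation.

DFT_9([x, 0, ...]) = [-1, -0.2451-0.1045i, -2.9927+3.0589i, 5.0000+5.1962i, 3.2378-2.0328i, 3.2378+2.0328i, 5.0000-5.1962i, -2.9927-3.0589i, -0.2451+0.1045i]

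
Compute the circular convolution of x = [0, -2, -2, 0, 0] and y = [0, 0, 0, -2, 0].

(x ⊛ y)[n] = Σ(m=0 to 4) x[m] · y[(n-m) mod 5]

Computing each output sample:
(x ⊛ y)[0] = 4
(x ⊛ y)[1] = 0
(x ⊛ y)[2] = 0
(x ⊛ y)[3] = 0
(x ⊛ y)[4] = 4

x ⊛ y = [4, 0, 0, 0, 4]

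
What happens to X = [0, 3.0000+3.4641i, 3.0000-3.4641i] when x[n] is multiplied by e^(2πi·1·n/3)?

Modulation property: DFT(ω_3^(-1n)·x[n]) = X[(k-1) mod 3], so circularly shift X by 1 positions.

X[k-1] = [3.0000-3.4641i, 0, 3.0000+3.4641i]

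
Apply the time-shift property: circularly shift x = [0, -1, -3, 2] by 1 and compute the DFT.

Time shift by 1: X_shifted[k] = ω_4^(1k) · X[k]
Shifted x = [2, 0, -1, -3]

DFT(x[n-1]) = [-2, 3-3i, 4, 3+3i]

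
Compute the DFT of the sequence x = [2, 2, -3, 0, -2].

X[k] = Σ(n=0 to 4) x[n] · ω_5^(nk)
where ω_5 = e^(-2πi/5)

Computing each X[k]:
X[0] = -1
X[1] = 4.4271-2.0409i
X[2] = 1.0729-5.2043i
X[3] = 1.0729+5.2043i
X[4] = 4.4271+2.0409i

X = [-1, 4.4271-2.0409i, 1.0729-5.2043i, 1.0729+5.2043i, 4.4271+2.0409i]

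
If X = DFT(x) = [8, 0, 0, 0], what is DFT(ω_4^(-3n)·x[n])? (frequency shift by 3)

Modulation property: DFT(ω_4^(-3n)·x[n]) = X[(k-3) mod 4], so circularly shift X by 3 positions.

X[k-3] = [0, 0, 0, 8]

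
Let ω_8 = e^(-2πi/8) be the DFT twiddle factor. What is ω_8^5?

ω_8^5 = e^(-2πi·5/8)
= cos(-2π·5/8) + i·sin(-2π·5/8)
= cos(-10π/8) + i·sin(-10π/8)

ω_8^5 = cos(-10π/8) + i·sin(-10π/8) = -0.7071+0.7071i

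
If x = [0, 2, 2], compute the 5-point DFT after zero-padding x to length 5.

Original 3-point DFT: [4, -2, -2]
Zero-padded 5-point DFT provides frequency interpolation.

DFT_5([x, 0, ...]) = [4, -1.0000-3.0777i, -1.0000+0.7265i, -1.0000-0.7265i, -1.0000+3.0777i]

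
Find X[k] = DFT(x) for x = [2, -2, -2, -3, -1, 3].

X[k] = Σ(n=0 to 5) x[n] · ω_6^(nk)
where ω_6 = e^(-2πi/6)

Computing each X[k]:
X[0] = -3
X[1] = 7.0000+5.1962i
X[2] = 3.4641i
X[3] = 1
X[4] = -3.4641i
X[5] = 7.0000-5.1962i

X = [-3, 7.0000+5.1962i, 3.4641i, 1, -3.4641i, 7.0000-5.1962i]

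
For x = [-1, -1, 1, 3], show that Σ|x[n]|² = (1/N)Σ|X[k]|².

Time domain:
Σ|x[n]|² = |-1|² + |-1|² + |1|² + |3|² = 12.0000

Frequency domain:
(1/4)Σ|X[k]|² = (1/4)(|2|² + |-2+4i|² + |-2|² + |-2-4i|²) = (1/4)·48.0000 = 12.0000

Both sides agree, confirming Parseval's theorem.

Σ|x[n]|² = (1/N)Σ|X[k]|² = 12.0000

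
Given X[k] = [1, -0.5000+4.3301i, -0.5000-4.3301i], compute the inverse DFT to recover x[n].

x[n] = (1/3) Σ(k=0 to 2) X[k] · e^(2πikn/3)

Computing each x[n]:
x[0] = 0
x[1] = -2
x[2] = 3

x = [0, -2, 3]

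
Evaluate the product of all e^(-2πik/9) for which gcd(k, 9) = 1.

The primitive 9th roots of unity are ω_9^k for k coprime to 9: k ∈ {1, 2, 4, 5, 7, 8}
Their product equals the constant term of the cyclotomic polynomial Φ_9(x) up to sign.
For n ≥ 3, the product of all primitive nth roots of unity is 1. (For n=1 it is 1; for n=2 it is -1.)

1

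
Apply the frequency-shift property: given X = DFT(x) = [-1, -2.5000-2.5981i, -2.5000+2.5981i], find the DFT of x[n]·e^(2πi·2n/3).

Modulation property: DFT(ω_3^(-2n)·x[n]) = X[(k-2) mod 3], so circularly shift X by 2 positions.

X[k-2] = [-2.5000-2.5981i, -2.5000+2.5981i, -1]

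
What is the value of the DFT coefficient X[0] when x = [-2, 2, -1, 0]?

X[0] = Σ(n=0 to 3) x[n] · ω_4^0 = Σ x[n]
= (-2) + (2) + (-1) + (0)

X[0] = -1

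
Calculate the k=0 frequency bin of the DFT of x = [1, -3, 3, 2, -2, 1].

X[0] = Σ(n=0 to 5) x[n] · ω_6^0 = Σ x[n]
= (1) + (-3) + (3) + (2) + (-2) + (1)

X[0] = 2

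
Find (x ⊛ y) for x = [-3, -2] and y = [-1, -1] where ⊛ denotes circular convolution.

(x ⊛ y)[n] = Σ(m=0 to 1) x[m] · y[(n-m) mod 2]

Computing each output sample:
(x ⊛ y)[0] = 5
(x ⊛ y)[1] = 5

x ⊛ y = [5, 5]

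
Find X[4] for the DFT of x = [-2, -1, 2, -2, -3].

X[4] = Σ(n=0 to 4) x[n] · ω_5^(4n) where ω_5 = e^(-2πi/5)
= (-2)·ω_5^0 + (-1)·ω_5^4 + (2)·ω_5^8 + (-2)·ω_5^12 + (-3)·ω_5^16

X[4] = -3.2361+4.2533i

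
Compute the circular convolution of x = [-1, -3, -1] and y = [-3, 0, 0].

(x ⊛ y)[n] = Σ(m=0 to 2) x[m] · y[(n-m) mod 3]

Computing each output sample:
(x ⊛ y)[0] = 3
(x ⊛ y)[1] = 9
(x ⊛ y)[2] = 3

x ⊛ y = [3, 9, 3]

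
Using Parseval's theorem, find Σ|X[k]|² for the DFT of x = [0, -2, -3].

Parseval: Σ|x[n]|² = (1/N)Σ|X[k]|², so Σ|X[k]|² = N·Σ|x[n]|² = 3·13.0000

Σ|X[k]|² = N·Σ|x[n]|² = 3·13.0000 = 39.0000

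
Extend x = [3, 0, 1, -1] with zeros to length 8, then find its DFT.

Original 4-point DFT: [3, 2-1i, 5, 2+1i]
Zero-padded 8-point DFT provides frequency interpolation.

DFT_8([x, 0, ...]) = [3, 3.7071-0.2929i, 2-1i, 2.2929+1.7071i, 5, 2.2929-1.7071i, 2+1i, 3.7071+0.2929i]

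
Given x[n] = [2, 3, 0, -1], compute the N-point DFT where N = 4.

X[k] = Σ(n=0 to 3) x[n] · ω_4^(nk)
where ω_4 = e^(-2πi/4)

Computing each X[k]:
X[0] = 4
X[1] = 2-4i
X[2] = 0
X[3] = 2+4i

X = [4, 2-4i, 0, 2+4i]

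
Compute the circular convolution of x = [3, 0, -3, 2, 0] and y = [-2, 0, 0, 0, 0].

(x ⊛ y)[n] = Σ(m=0 to 4) x[m] · y[(n-m) mod 5]

Computing each output sample:
(x ⊛ y)[0] = -6
(x ⊛ y)[1] = 0
(x ⊛ y)[2] = 6
(x ⊛ y)[3] = -4
(x ⊛ y)[4] = 0

x ⊛ y = [-6, 0, 6, -4, 0]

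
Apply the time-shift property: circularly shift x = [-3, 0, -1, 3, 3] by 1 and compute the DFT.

Time shift by 1: X_shifted[k] = ω_5^(1k) · X[k]
Shifted x = [3, -3, 0, -1, 3]

DFT(x[n-1]) = [2, 3.8090+5.1186i, 2.6910+4.4778i, 2.6910-4.4778i, 3.8090-5.1186i]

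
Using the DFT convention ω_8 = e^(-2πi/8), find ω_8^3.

ω_8^3 = e^(-2πi·3/8)
= cos(-2π·3/8) + i·sin(-2π·3/8)
= cos(-6π/8) + i·sin(-6π/8)

ω_8^3 = cos(-6π/8) + i·sin(-6π/8) = -0.7071-0.7071i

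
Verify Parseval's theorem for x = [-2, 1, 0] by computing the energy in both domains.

Time domain:
Σ|x[n]|² = |-2|² + |1|² + |0|² = 5.0000

Frequency domain:
(1/3)Σ|X[k]|² = (1/3)(|-1|² + |-2.5000-0.8660i|² + |-2.5000+0.8660i|²) = (1/3)·15.0000 = 5.0000

Both sides agree, confirming Parseval's theorem.

Σ|x[n]|² = (1/N)Σ|X[k]|² = 5.0000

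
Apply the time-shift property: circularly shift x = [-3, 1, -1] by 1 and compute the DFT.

Time shift by 1: X_shifted[k] = ω_3^(1k) · X[k]
Shifted x = [-1, -3, 1]

DFT(x[n-1]) = [-3, 3.4641i, -3.4641i]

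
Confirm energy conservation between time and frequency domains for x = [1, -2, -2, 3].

Time domain:
Σ|x[n]|² = |1|² + |-2|² + |-2|² + |3|² = 18.0000

Frequency domain:
(1/4)Σ|X[k]|² = (1/4)(|0|² + |3+5i|² + |-2|² + |3-5i|²) = (1/4)·72.0000 = 18.0000

Both sides agree, confirming Parseval's theorem.

Σ|x[n]|² = (1/N)Σ|X[k]|² = 18.0000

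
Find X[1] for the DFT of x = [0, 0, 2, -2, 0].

X[1] = Σ(n=0 to 4) x[n] · ω_5^(1n) where ω_5 = e^(-2πi/5)
= (0)·ω_5^0 + (0)·ω_5^1 + (2)·ω_5^2 + (-2)·ω_5^3 + (0)·ω_5^4

X[1] = -2.3511i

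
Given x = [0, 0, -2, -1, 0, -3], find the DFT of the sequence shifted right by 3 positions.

Time shift by 3: X_shifted[k] = ω_6^(3k) · X[k]
Shifted x = [-1, 0, -3, 0, 0, -2]

DFT(x[n-3]) = [-6, -0.5000+0.8660i, 1.5000-4.3301i, -2, 1.5000+4.3301i, -0.5000-0.8660i]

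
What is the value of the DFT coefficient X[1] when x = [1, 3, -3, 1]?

X[1] = Σ(n=0 to 3) x[n] · ω_4^(1n) where ω_4 = e^(-2πi/4)
= (1)·ω_4^0 + (3)·ω_4^1 + (-3)·ω_4^2 + (1)·ω_4^3

X[1] = 4-2i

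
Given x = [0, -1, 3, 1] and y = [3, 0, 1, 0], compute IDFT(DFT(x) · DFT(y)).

(x ⊛ y)[n] = Σ(m=0 to 3) x[m] · y[(n-m) mod 4]

Computing each output sample:
(x ⊛ y)[0] = 3
(x ⊛ y)[1] = -2
(x ⊛ y)[2] = 9
(x ⊛ y)[3] = 2

x ⊛ y = [3, -2, 9, 2]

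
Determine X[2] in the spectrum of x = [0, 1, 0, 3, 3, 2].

X[2] = Σ(n=0 to 5) x[n] · ω_6^(2n) where ω_6 = e^(-2πi/6)
= (0)·ω_6^0 + (1)·ω_6^2 + (0)·ω_6^4 + (3)·ω_6^6 + (3)·ω_6^8 + (2)·ω_6^10

X[2] = -1.7321i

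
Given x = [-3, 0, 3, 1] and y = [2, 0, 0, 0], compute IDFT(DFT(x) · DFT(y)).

(x ⊛ y)[n] = Σ(m=0 to 3) x[m] · y[(n-m) mod 4]

Computing each output sample:
(x ⊛ y)[0] = -6
(x ⊛ y)[1] = 0
(x ⊛ y)[2] = 6
(x ⊛ y)[3] = 2

x ⊛ y = [-6, 0, 6, 2]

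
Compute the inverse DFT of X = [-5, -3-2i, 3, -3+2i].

x[n] = (1/4) Σ(k=0 to 3) X[k] · e^(2πikn/4)

Computing each x[n]:
x[0] = -2
x[1] = -1
x[2] = 1
x[3] = -3

x = [-2, -1, 1, -3]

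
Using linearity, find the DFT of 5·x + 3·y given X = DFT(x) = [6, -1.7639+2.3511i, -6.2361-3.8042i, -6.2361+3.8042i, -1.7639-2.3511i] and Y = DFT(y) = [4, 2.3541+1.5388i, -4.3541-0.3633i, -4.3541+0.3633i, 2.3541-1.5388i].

By linearity: DFT(5x + 3y) = 5·DFT(x) + 3·DFT(y)
= 5·[6, -1.7639+2.3511i, -6.2361-3.8042i, -6.2361+3.8042i, -1.7639-2.3511i] + 3·[4, 2.3541+1.5388i, -4.3541-0.3633i, -4.3541+0.3633i, 2.3541-1.5388i]

Computing element-wise:
Z[0] = 5·(6) + 3·(4) = 42
Z[1] = 5·(-1.7639+2.3511i) + 3·(2.3541+1.5388i) = -1.7572+16.3719i
Z[2] = 5·(-6.2361-3.8042i) + 3·(-4.3541-0.3633i) = -44.2428-20.1109i
Z[3] = 5·(-6.2361+3.8042i) + 3·(-4.3541+0.3633i) = -44.2428+20.1109i
Z[4] = 5·(-1.7639-2.3511i) + 3·(2.3541-1.5388i) = -1.7572-16.3719i

DFT(5x + 3y) = 5·X + 3·Y = [42, -1.7572+16.3719i, -44.2428-20.1109i, -44.2428+20.1109i, -1.7572-16.3719i]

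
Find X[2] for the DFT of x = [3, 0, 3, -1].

X[2] = Σ(n=0 to 3) x[n] · ω_4^(2n) where ω_4 = e^(-2πi/4)
= (3)·ω_4^0 + (0)·ω_4^2 + (3)·ω_4^4 + (-1)·ω_4^6

X[2] = 7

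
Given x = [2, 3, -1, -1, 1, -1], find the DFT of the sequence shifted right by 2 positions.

Time shift by 2: X_shifted[k] = ω_6^(2k) · X[k]
Shifted x = [1, -1, 2, 3, -1, -1]

DFT(x[n-2]) = [3, -3.5000-2.5981i, 4.5000+2.5981i, 1, 4.5000-2.5981i, -3.5000+2.5981i]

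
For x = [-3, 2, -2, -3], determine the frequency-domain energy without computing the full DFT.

Parseval: Σ|x[n]|² = (1/N)Σ|X[k]|², so Σ|X[k]|² = N·Σ|x[n]|² = 4·26.0000

Σ|X[k]|² = N·Σ|x[n]|² = 4·26.0000 = 104.0000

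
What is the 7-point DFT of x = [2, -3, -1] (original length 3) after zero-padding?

Original 3-point DFT: [-2, 4.0000+1.7321i, 4.0000-1.7321i]
Zero-padded 7-point DFT provides frequency interpolation.

DFT_7([x, 0, ...]) = [-2, 0.3521+3.3204i, 3.5685+2.4909i, 4.0794+0.5198i, 4.0794-0.5198i, 3.5685-2.4909i, 0.3521-3.3204i]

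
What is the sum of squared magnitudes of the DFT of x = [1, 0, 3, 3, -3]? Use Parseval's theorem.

Parseval: Σ|x[n]|² = (1/N)Σ|X[k]|², so Σ|X[k]|² = N·Σ|x[n]|² = 5·28.0000

Σ|X[k]|² = N·Σ|x[n]|² = 5·28.0000 = 140.0000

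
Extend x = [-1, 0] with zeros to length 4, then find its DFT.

Original 2-point DFT: [-1, -1]
Zero-padded 4-point DFT provides frequency interpolation.

DFT_4([x, 0, ...]) = [-1, -1, -1, -1]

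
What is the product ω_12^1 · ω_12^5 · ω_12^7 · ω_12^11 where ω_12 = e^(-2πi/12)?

The primitive 12th roots of unity are ω_12^k for k coprime to 12: k ∈ {1, 5, 7, 11}
Their product equals the constant term of the cyclotomic polynomial Φ_12(x) up to sign.
For n ≥ 3, the product of all primitive nth roots of unity is 1. (For n=1 it is 1; for n=2 it is -1.)

1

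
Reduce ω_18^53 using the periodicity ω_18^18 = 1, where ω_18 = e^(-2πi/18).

Since ω_18^18 = 1, powers reduce modulo 18.
53 mod 18 = 17
So ω_18^53 = ω_18^17 = e^(-2πi·17/18)

ω_18^53 = ω_18^17 = 0.9397+0.3420i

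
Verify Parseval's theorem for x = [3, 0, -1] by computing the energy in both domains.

Time domain:
Σ|x[n]|² = |3|² + |0|² + |-1|² = 10.0000

Frequency domain:
(1/3)Σ|X[k]|² = (1/3)(|2|² + |3.5000-0.8660i|² + |3.5000+0.8660i|²) = (1/3)·30.0000 = 10.0000

Both sides agree, confirming Parseval's theorem.

Σ|x[n]|² = (1/N)Σ|X[k]|² = 10.0000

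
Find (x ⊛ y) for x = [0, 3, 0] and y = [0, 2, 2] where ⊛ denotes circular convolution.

(x ⊛ y)[n] = Σ(m=0 to 2) x[m] · y[(n-m) mod 3]

Computing each output sample:
(x ⊛ y)[0] = 6
(x ⊛ y)[1] = 0
(x ⊛ y)[2] = 6

x ⊛ y = [6, 0, 6]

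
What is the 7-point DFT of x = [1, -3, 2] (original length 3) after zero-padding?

Original 3-point DFT: [0, 1.5000+4.3301i, 1.5000-4.3301i]
Zero-padded 7-point DFT provides frequency interpolation.

DFT_7([x, 0, ...]) = [0, -1.3155+0.3956i, -0.1344+3.7926i, 4.9499+2.8653i, 4.9499-2.8653i, -0.1344-3.7926i, -1.3155-0.3956i]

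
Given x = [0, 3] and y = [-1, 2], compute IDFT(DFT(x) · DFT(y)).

(x ⊛ y)[n] = Σ(m=0 to 1) x[m] · y[(n-m) mod 2]

Computing each output sample:
(x ⊛ y)[0] = 6
(x ⊛ y)[1] = -3

x ⊛ y = [6, -3]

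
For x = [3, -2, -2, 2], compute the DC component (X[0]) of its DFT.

X[0] = Σ(n=0 to 3) x[n] · ω_4^0 = Σ x[n]
= (3) + (-2) + (-2) + (2)

X[0] = 1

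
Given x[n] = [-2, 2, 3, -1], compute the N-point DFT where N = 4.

X[k] = Σ(n=0 to 3) x[n] · ω_4^(nk)
where ω_4 = e^(-2πi/4)

Computing each X[k]:
X[0] = 2
X[1] = -5-3i
X[2] = 0
X[3] = -5+3i

X = [2, -5-3i, 0, -5+3i]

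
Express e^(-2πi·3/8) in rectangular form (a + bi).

ω_8^3 = e^(-2πi·3/8)
= cos(-2π·3/8) + i·sin(-2π·3/8)
= cos(-6π/8) + i·sin(-6π/8)

ω_8^3 = cos(-6π/8) + i·sin(-6π/8) = -0.7071-0.7071i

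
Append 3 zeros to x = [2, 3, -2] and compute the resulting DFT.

Original 3-point DFT: [3, 1.5000-4.3301i, 1.5000+4.3301i]
Zero-padded 6-point DFT provides frequency interpolation.

DFT_6([x, 0, ...]) = [3, 4.5000-0.8660i, 1.5000-4.3301i, -3, 1.5000+4.3301i, 4.5000+0.8660i]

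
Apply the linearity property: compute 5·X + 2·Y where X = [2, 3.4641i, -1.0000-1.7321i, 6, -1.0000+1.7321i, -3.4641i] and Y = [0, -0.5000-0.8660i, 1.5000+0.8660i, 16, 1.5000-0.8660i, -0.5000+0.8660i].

By linearity: DFT(5x + 2y) = 5·DFT(x) + 2·DFT(y)
= 5·[2, 3.4641i, -1.0000-1.7321i, 6, -1.0000+1.7321i, -3.4641i] + 2·[0, -0.5000-0.8660i, 1.5000+0.8660i, 16, 1.5000-0.8660i, -0.5000+0.8660i]

Computing element-wise:
Z[0] = 5·(2) + 2·(0) = 10
Z[1] = 5·(3.4641i) + 2·(-0.5000-0.8660i) = -1.0000+15.5885i
Z[2] = 5·(-1.0000-1.7321i) + 2·(1.5000+0.8660i) = -2.0000-6.9285i
Z[3] = 5·(6) + 2·(16) = 62
Z[4] = 5·(-1.0000+1.7321i) + 2·(1.5000-0.8660i) = -2.0000+6.9285i
Z[5] = 5·(-3.4641i) + 2·(-0.5000+0.8660i) = -1.0000-15.5885i

DFT(5x + 2y) = 5·X + 2·Y = [10, -1.0000+15.5885i, -2.0000-6.9285i, 62, -2.0000+6.9285i, -1.0000-15.5885i]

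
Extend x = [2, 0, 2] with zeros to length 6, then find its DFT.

Original 3-point DFT: [4, 1.0000+1.7321i, 1.0000-1.7321i]
Zero-padded 6-point DFT provides frequency interpolation.

DFT_6([x, 0, ...]) = [4, 1.0000-1.7321i, 1.0000+1.7321i, 4, 1.0000-1.7321i, 1.0000+1.7321i]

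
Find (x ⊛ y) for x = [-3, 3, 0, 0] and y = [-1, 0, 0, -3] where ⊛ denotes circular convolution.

(x ⊛ y)[n] = Σ(m=0 to 3) x[m] · y[(n-m) mod 4]

Computing each output sample:
(x ⊛ y)[0] = -6
(x ⊛ y)[1] = -3
(x ⊛ y)[2] = 0
(x ⊛ y)[3] = 9

x ⊛ y = [-6, -3, 0, 9]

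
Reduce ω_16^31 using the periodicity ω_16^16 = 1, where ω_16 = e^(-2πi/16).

Since ω_16^16 = 1, powers reduce modulo 16.
31 mod 16 = 15
So ω_16^31 = ω_16^15 = e^(-2πi·15/16)

ω_16^31 = ω_16^15 = 0.9239+0.3827i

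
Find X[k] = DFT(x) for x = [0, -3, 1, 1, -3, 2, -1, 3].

X[k] = Σ(n=0 to 7) x[n] · ω_8^(nk)
where ω_8 = e^(-2πi/8)

Computing each X[k]:
X[0] = 0
X[1] = 0.8787+2.9497i
X[2] = -3+5i
X[3] = 5.1213+6.9497i
X[4] = -6
X[5] = 5.1213-6.9497i
X[6] = -3-5i
X[7] = 0.8787-2.9497i

X = [0, 0.8787+2.9497i, -3+5i, 5.1213+6.9497i, -6, 5.1213-6.9497i, -3-5i, 0.8787-2.9497i]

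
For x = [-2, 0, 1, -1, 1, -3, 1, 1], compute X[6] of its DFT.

X[6] = Σ(n=0 to 7) x[n] · ω_8^(6n) where ω_8 = e^(-2πi/8)
= (-2)·ω_8^0 + (0)·ω_8^6 + (1)·ω_8^12 + (-1)·ω_8^18 + (1)·ω_8^24 + (-3)·ω_8^30 + (1)·ω_8^36 + (1)·ω_8^42

X[6] = -3-3i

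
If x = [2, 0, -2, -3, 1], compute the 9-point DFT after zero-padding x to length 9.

Original 5-point DFT: [-2, 6.3541+0.3633i, -0.3541+1.5388i, -0.3541-1.5388i, 6.3541-0.3633i]
Zero-padded 9-point DFT provides frequency interpolation.

DFT_9([x, 0, ...]) = [-2, 2.2130+4.2257i, 6.1454-1.2712i, -0.5000-2.5981i, 2.1416+2.2973i, 2.1416-2.2973i, -0.5000+2.5981i, 6.1454+1.2712i, 2.2130-4.2257i]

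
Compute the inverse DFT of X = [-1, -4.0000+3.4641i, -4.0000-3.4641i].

x[n] = (1/3) Σ(k=0 to 2) X[k] · e^(2πikn/3)

Computing each x[n]:
x[0] = -3
x[1] = -1
x[2] = 3

x = [-3, -1, 3]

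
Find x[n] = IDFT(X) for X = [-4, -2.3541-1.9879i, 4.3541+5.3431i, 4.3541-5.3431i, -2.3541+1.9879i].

x[n] = (1/5) Σ(k=0 to 4) X[k] · e^(2πikn/5)

Computing each x[n]:
x[0] = 0
x[1] = -3
x[2] = 3
x[3] = -2
x[4] = -2

x = [0, -3, 3, -2, -2]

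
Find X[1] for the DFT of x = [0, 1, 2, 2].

X[1] = Σ(n=0 to 3) x[n] · ω_4^(1n) where ω_4 = e^(-2πi/4)
= (0)·ω_4^0 + (1)·ω_4^1 + (2)·ω_4^2 + (2)·ω_4^3

X[1] = -2+1i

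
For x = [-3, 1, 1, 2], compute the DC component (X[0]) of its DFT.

X[0] = Σ(n=0 to 3) x[n] · ω_4^0 = Σ x[n]
= (-3) + (1) + (1) + (2)

X[0] = 1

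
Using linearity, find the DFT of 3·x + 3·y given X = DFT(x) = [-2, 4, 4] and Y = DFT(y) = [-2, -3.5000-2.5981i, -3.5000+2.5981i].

By linearity: DFT(3x + 3y) = 3·DFT(x) + 3·DFT(y)
= 3·[-2, 4, 4] + 3·[-2, -3.5000-2.5981i, -3.5000+2.5981i]

Computing element-wise:
Z[0] = 3·(-2) + 3·(-2) = -12
Z[1] = 3·(4) + 3·(-3.5000-2.5981i) = 1.5000-7.7943i
Z[2] = 3·(4) + 3·(-3.5000+2.5981i) = 1.5000+7.7943i

DFT(3x + 3y) = 3·X + 3·Y = [-12, 1.5000-7.7943i, 1.5000+7.7943i]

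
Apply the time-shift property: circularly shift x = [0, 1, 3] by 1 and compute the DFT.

Time shift by 1: X_shifted[k] = ω_3^(1k) · X[k]
Shifted x = [3, 0, 1]

DFT(x[n-1]) = [4, 2.5000+0.8660i, 2.5000-0.8660i]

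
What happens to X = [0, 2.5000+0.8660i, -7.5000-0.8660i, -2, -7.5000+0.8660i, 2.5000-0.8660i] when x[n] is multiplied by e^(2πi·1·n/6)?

Modulation property: DFT(ω_6^(-1n)·x[n]) = X[(k-1) mod 6], so circularly shift X by 1 positions.

X[k-1] = [2.5000-0.8660i, 0, 2.5000+0.8660i, -7.5000-0.8660i, -2, -7.5000+0.8660i]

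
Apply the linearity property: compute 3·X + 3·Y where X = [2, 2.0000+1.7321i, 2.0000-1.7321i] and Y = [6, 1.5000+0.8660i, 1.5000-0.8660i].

By linearity: DFT(3x + 3y) = 3·DFT(x) + 3·DFT(y)
= 3·[2, 2.0000+1.7321i, 2.0000-1.7321i] + 3·[6, 1.5000+0.8660i, 1.5000-0.8660i]

Computing element-wise:
Z[0] = 3·(2) + 3·(6) = 24
Z[1] = 3·(2.0000+1.7321i) + 3·(1.5000+0.8660i) = 10.5000+7.7943i
Z[2] = 3·(2.0000-1.7321i) + 3·(1.5000-0.8660i) = 10.5000-7.7943i

DFT(3x + 3y) = 3·X + 3·Y = [24, 10.5000+7.7943i, 10.5000-7.7943i]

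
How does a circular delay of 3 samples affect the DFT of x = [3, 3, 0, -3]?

Time shift by 3: X_shifted[k] = ω_4^(3k) · X[k]
Shifted x = [3, 0, -3, 3]

DFT(x[n-3]) = [3, 6+3i, -3, 6-3i]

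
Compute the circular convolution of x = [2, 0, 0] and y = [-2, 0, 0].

(x ⊛ y)[n] = Σ(m=0 to 2) x[m] · y[(n-m) mod 3]

Computing each output sample:
(x ⊛ y)[0] = -4
(x ⊛ y)[1] = 0
(x ⊛ y)[2] = 0

x ⊛ y = [-4, 0, 0]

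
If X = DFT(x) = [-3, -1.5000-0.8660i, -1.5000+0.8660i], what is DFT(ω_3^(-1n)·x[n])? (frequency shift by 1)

Modulation property: DFT(ω_3^(-1n)·x[n]) = X[(k-1) mod 3], so circularly shift X by 1 positions.

X[k-1] = [-1.5000+0.8660i, -3, -1.5000-0.8660i]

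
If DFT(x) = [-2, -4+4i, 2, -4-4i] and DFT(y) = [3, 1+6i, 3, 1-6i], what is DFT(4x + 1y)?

By linearity: DFT(4x + 1y) = 4·DFT(x) + 1·DFT(y)
= 4·[-2, -4+4i, 2, -4-4i] + 1·[3, 1+6i, 3, 1-6i]

Computing element-wise:
Z[0] = 4·(-2) + 1·(3) = -5
Z[1] = 4·(-4+4i) + 1·(1+6i) = -15+22i
Z[2] = 4·(2) + 1·(3) = 11
Z[3] = 4·(-4-4i) + 1·(1-6i) = -15-22i

DFT(4x + 1y) = 4·X + 1·Y = [-5, -15+22i, 11, -15-22i]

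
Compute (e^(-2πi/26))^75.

Since ω_26^26 = 1, powers reduce modulo 26.
75 mod 26 = 23
So ω_26^75 = ω_26^23 = e^(-2πi·23/26)

ω_26^75 = ω_26^23 = 0.7485+0.6631i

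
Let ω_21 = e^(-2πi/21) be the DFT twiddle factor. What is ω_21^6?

ω_21^6 = e^(-2πi·6/21)
= cos(-2π·6/21) + i·sin(-2π·6/21)
= cos(-12π/21) + i·sin(-12π/21)

ω_21^6 = cos(-12π/21) + i·sin(-12π/21) = -0.2225-0.9749i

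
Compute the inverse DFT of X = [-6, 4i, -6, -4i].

x[n] = (1/4) Σ(k=0 to 3) X[k] · e^(2πikn/4)

Computing each x[n]:
x[0] = -3
x[1] = -2
x[2] = -3
x[3] = 2

x = [-3, -2, -3, 2]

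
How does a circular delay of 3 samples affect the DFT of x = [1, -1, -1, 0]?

Time shift by 3: X_shifted[k] = ω_4^(3k) · X[k]
Shifted x = [-1, -1, 0, 1]

DFT(x[n-3]) = [-1, -1+2i, -1, -1-2i]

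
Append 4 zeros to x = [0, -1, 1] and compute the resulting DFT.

Original 3-point DFT: [0, 1.7321i, -1.7321i]
Zero-padded 7-point DFT provides frequency interpolation.

DFT_7([x, 0, ...]) = [0, -0.8460-0.1931i, -0.6784+1.4088i, 1.5245+1.2157i, 1.5245-1.2157i, -0.6784-1.4088i, -0.8460+0.1931i]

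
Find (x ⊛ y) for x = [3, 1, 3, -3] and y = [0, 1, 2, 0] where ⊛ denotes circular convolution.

(x ⊛ y)[n] = Σ(m=0 to 3) x[m] · y[(n-m) mod 4]

Computing each output sample:
(x ⊛ y)[0] = 3
(x ⊛ y)[1] = -3
(x ⊛ y)[2] = 7
(x ⊛ y)[3] = 5

x ⊛ y = [3, -3, 7, 5]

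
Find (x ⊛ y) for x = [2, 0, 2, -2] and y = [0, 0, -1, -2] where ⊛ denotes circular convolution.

(x ⊛ y)[n] = Σ(m=0 to 3) x[m] · y[(n-m) mod 4]

Computing each output sample:
(x ⊛ y)[0] = -2
(x ⊛ y)[1] = -2
(x ⊛ y)[2] = 2
(x ⊛ y)[3] = -4

x ⊛ y = [-2, -2, 2, -4]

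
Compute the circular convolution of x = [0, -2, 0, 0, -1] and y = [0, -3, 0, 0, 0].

(x ⊛ y)[n] = Σ(m=0 to 4) x[m] · y[(n-m) mod 5]

Computing each output sample:
(x ⊛ y)[0] = 3
(x ⊛ y)[1] = 0
(x ⊛ y)[2] = 6
(x ⊛ y)[3] = 0
(x ⊛ y)[4] = 0

x ⊛ y = [3, 0, 6, 0, 0]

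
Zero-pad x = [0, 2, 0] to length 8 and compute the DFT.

Original 3-point DFT: [2, -1.0000-1.7321i, -1.0000+1.7321i]
Zero-padded 8-point DFT provides frequency interpolation.

DFT_8([x, 0, ...]) = [2, 1.4142-1.4142i, -2i, -1.4142-1.4142i, -2, -1.4142+1.4142i, 2i, 1.4142+1.4142i]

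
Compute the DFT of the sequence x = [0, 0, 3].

X[k] = Σ(n=0 to 2) x[n] · ω_3^(nk)
where ω_3 = e^(-2πi/3)

Computing each X[k]:
X[0] = 3
X[1] = -1.5000+2.5981i
X[2] = -1.5000-2.5981i

X = [3, -1.5000+2.5981i, -1.5000-2.5981i]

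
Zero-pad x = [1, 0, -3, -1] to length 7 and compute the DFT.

Original 4-point DFT: [-3, 4-1i, -1, 4+1i]
Zero-padded 7-point DFT provides frequency interpolation.

DFT_7([x, 0, ...]) = [-3, 2.5685+3.3587i, 3.0794-2.0835i, -0.6479-1.3706i, -0.6479+1.3706i, 3.0794+2.0835i, 2.5685-3.3587i]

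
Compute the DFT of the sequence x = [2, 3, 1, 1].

X[k] = Σ(n=0 to 3) x[n] · ω_4^(nk)
where ω_4 = e^(-2πi/4)

Computing each X[k]:
X[0] = 7
X[1] = 1-2i
X[2] = -1
X[3] = 1+2i

X = [7, 1-2i, -1, 1+2i]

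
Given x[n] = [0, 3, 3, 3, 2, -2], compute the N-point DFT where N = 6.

X[k] = Σ(n=0 to 5) x[n] · ω_6^(nk)
where ω_6 = e^(-2πi/6)

Computing each X[k]:
X[0] = 9
X[1] = -5.0000-5.1962i
X[2] = -3.4641i
X[3] = 1
X[4] = 3.4641i
X[5] = -5.0000+5.1962i

X = [9, -5.0000-5.1962i, -3.4641i, 1, 3.4641i, -5.0000+5.1962i]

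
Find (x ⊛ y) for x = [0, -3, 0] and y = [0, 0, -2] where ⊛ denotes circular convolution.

(x ⊛ y)[n] = Σ(m=0 to 2) x[m] · y[(n-m) mod 3]

Computing each output sample:
(x ⊛ y)[0] = 6
(x ⊛ y)[1] = 0
(x ⊛ y)[2] = 0

x ⊛ y = [6, 0, 0]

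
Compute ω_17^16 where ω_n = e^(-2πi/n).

ω_17^16 = e^(-2πi·16/17)
= cos(-2π·16/17) + i·sin(-2π·16/17)
= cos(-32π/17) + i·sin(-32π/17)

ω_17^16 = cos(-32π/17) + i·sin(-32π/17) = 0.9325+0.3612i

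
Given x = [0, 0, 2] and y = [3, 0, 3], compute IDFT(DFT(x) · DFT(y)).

(x ⊛ y)[n] = Σ(m=0 to 2) x[m] · y[(n-m) mod 3]

Computing each output sample:
(x ⊛ y)[0] = 0
(x ⊛ y)[1] = 6
(x ⊛ y)[2] = 6

x ⊛ y = [0, 6, 6]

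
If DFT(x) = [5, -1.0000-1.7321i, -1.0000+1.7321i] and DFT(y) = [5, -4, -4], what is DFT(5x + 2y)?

By linearity: DFT(5x + 2y) = 5·DFT(x) + 2·DFT(y)
= 5·[5, -1.0000-1.7321i, -1.0000+1.7321i] + 2·[5, -4, -4]

Computing element-wise:
Z[0] = 5·(5) + 2·(5) = 35
Z[1] = 5·(-1.0000-1.7321i) + 2·(-4) = -13.0000-8.6605i
Z[2] = 5·(-1.0000+1.7321i) + 2·(-4) = -13.0000+8.6605i

DFT(5x + 2y) = 5·X + 2·Y = [35, -13.0000-8.6605i, -13.0000+8.6605i]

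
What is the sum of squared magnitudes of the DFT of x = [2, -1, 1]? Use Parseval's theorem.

Parseval: Σ|x[n]|² = (1/N)Σ|X[k]|², so Σ|X[k]|² = N·Σ|x[n]|² = 3·6.0000

Σ|X[k]|² = N·Σ|x[n]|² = 3·6.0000 = 18.0000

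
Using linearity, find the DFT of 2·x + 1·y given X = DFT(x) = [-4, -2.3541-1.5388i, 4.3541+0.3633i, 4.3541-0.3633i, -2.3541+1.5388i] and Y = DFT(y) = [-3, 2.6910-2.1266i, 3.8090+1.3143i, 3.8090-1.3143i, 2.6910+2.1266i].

By linearity: DFT(2x + 1y) = 2·DFT(x) + 1·DFT(y)
= 2·[-4, -2.3541-1.5388i, 4.3541+0.3633i, 4.3541-0.3633i, -2.3541+1.5388i] + 1·[-3, 2.6910-2.1266i, 3.8090+1.3143i, 3.8090-1.3143i, 2.6910+2.1266i]

Computing element-wise:
Z[0] = 2·(-4) + 1·(-3) = -11
Z[1] = 2·(-2.3541-1.5388i) + 1·(2.6910-2.1266i) = -2.0172-5.2042i
Z[2] = 2·(4.3541+0.3633i) + 1·(3.8090+1.3143i) = 12.5172+2.0409i
Z[3] = 2·(4.3541-0.3633i) + 1·(3.8090-1.3143i) = 12.5172-2.0409i
Z[4] = 2·(-2.3541+1.5388i) + 1·(2.6910+2.1266i) = -2.0172+5.2042i

DFT(2x + 1y) = 2·X + 1·Y = [-11, -2.0172-5.2042i, 12.5172+2.0409i, 12.5172-2.0409i, -2.0172+5.2042i]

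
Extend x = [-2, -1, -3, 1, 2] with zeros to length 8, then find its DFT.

Original 5-point DFT: [-3, -0.0729+5.2043i, -3.4271-2.0409i, -3.4271+2.0409i, -0.0729-5.2043i]
Zero-padded 8-point DFT provides frequency interpolation.

DFT_8([x, 0, ...]) = [-3, -5.4142+3.0000i, 3+2i, -2.5858-3.0000i, -3, -2.5858+3.0000i, 3-2i, -5.4142-3.0000i]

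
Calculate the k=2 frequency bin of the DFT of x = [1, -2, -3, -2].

X[2] = Σ(n=0 to 3) x[n] · ω_4^(2n) where ω_4 = e^(-2πi/4)
= (1)·ω_4^0 + (-2)·ω_4^2 + (-3)·ω_4^4 + (-2)·ω_4^6

X[2] = 2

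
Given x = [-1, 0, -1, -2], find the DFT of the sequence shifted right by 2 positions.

Time shift by 2: X_shifted[k] = ω_4^(2k) · X[k]
Shifted x = [-1, -2, -1, 0]

DFT(x[n-2]) = [-4, 2i, 0, -2i]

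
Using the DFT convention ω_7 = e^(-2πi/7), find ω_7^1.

ω_7^1 = e^(-2πi·1/7)
= cos(-2π·1/7) + i·sin(-2π·1/7)
= cos(-2π/7) + i·sin(-2π/7)

ω_7^1 = cos(-2π/7) + i·sin(-2π/7) = 0.6235-0.7818i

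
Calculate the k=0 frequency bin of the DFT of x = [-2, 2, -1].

X[0] = Σ(n=0 to 2) x[n] · ω_3^0 = Σ x[n]
= (-2) + (2) + (-1)

X[0] = -1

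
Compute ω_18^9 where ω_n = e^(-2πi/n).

ω_18^9 = e^(-2πi·9/18)
= cos(-2π·9/18) + i·sin(-2π·9/18)
= cos(-18π/18) + i·sin(-18π/18)

ω_18^9 = cos(-18π/18) + i·sin(-18π/18) = -1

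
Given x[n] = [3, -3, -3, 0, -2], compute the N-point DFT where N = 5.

X[k] = Σ(n=0 to 4) x[n] · ω_5^(nk)
where ω_5 = e^(-2πi/5)

Computing each X[k]:
X[0] = -5
X[1] = 3.8820+2.7144i
X[2] = 6.1180-2.2654i
X[3] = 6.1180+2.2654i
X[4] = 3.8820-2.7144i

X = [-5, 3.8820+2.7144i, 6.1180-2.2654i, 6.1180+2.2654i, 3.8820-2.7144i]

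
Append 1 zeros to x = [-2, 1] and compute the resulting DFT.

Original 2-point DFT: [-1, -3]
Zero-padded 3-point DFT provides frequency interpolation.

DFT_3([x, 0, ...]) = [-1, -2.5000-0.8660i, -2.5000+0.8660i]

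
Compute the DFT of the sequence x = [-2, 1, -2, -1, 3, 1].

X[k] = Σ(n=0 to 5) x[n] · ω_6^(nk)
where ω_6 = e^(-2πi/6)

Computing each X[k]:
X[0] = 0
X[1] = -0.5000+4.3301i
X[2] = -4.5000-4.3301i
X[3] = -2
X[4] = -4.5000+4.3301i
X[5] = -0.5000-4.3301i

X = [0, -0.5000+4.3301i, -4.5000-4.3301i, -2, -4.5000+4.3301i, -0.5000-4.3301i]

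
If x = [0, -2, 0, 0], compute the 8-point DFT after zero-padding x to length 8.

Original 4-point DFT: [-2, 2i, 2, -2i]
Zero-padded 8-point DFT provides frequency interpolation.

DFT_8([x, 0, ...]) = [-2, -1.4142+1.4142i, 2i, 1.4142+1.4142i, 2, 1.4142-1.4142i, -2i, -1.4142-1.4142i]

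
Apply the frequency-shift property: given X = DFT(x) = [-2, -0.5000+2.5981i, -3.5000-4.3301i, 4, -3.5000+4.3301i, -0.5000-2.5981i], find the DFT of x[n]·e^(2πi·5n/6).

Modulation property: DFT(ω_6^(-5n)·x[n]) = X[(k-5) mod 6], so circularly shift X by 5 positions.

X[k-5] = [-0.5000+2.5981i, -3.5000-4.3301i, 4, -3.5000+4.3301i, -0.5000-2.5981i, -2]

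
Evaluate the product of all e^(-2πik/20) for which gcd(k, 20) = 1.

The primitive 20th roots of unity are ω_20^k for k coprime to 20: k ∈ {1, 3, 7, 9, 11, 13, 17, 19}
Their product equals the constant term of the cyclotomic polynomial Φ_20(x) up to sign.
For n ≥ 3, the product of all primitive nth roots of unity is 1. (For n=1 it is 1; for n=2 it is -1.)

1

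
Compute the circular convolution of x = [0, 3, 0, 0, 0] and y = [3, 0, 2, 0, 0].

(x ⊛ y)[n] = Σ(m=0 to 4) x[m] · y[(n-m) mod 5]

Computing each output sample:
(x ⊛ y)[0] = 0
(x ⊛ y)[1] = 9
(x ⊛ y)[2] = 0
(x ⊛ y)[3] = 6
(x ⊛ y)[4] = 0

x ⊛ y = [0, 9, 0, 6, 0]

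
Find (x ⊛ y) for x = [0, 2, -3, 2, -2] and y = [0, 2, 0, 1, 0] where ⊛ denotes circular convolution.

(x ⊛ y)[n] = Σ(m=0 to 4) x[m] · y[(n-m) mod 5]

Computing each output sample:
(x ⊛ y)[0] = -7
(x ⊛ y)[1] = 2
(x ⊛ y)[2] = 2
(x ⊛ y)[3] = -6
(x ⊛ y)[4] = 6

x ⊛ y = [-7, 2, 2, -6, 6]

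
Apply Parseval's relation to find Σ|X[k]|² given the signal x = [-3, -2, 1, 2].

Parseval: Σ|x[n]|² = (1/N)Σ|X[k]|², so Σ|X[k]|² = N·Σ|x[n]|² = 4·18.0000

Σ|X[k]|² = N·Σ|x[n]|² = 4·18.0000 = 72.0000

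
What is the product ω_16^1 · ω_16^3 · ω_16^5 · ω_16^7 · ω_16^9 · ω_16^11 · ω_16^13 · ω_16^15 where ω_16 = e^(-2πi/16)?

The primitive 16th roots of unity are ω_16^k for k coprime to 16: k ∈ {1, 3, 5, 7, 9, 11, 13, 15}
Their product equals the constant term of the cyclotomic polynomial Φ_16(x) up to sign.
For n ≥ 3, the product of all primitive nth roots of unity is 1. (For n=1 it is 1; for n=2 it is -1.)

1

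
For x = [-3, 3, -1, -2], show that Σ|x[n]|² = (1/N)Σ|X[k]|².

Time domain:
Σ|x[n]|² = |-3|² + |3|² + |-1|² + |-2|² = 23.0000

Frequency domain:
(1/4)Σ|X[k]|² = (1/4)(|-3|² + |-2-5i|² + |-5|² + |-2+5i|²) = (1/4)·92.0000 = 23.0000

Both sides agree, confirming Parseval's theorem.

Σ|x[n]|² = (1/N)Σ|X[k]|² = 23.0000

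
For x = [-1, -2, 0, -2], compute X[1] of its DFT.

X[1] = Σ(n=0 to 3) x[n] · ω_4^(1n) where ω_4 = e^(-2πi/4)
= (-1)·ω_4^0 + (-2)·ω_4^1 + (0)·ω_4^2 + (-2)·ω_4^3

X[1] = -1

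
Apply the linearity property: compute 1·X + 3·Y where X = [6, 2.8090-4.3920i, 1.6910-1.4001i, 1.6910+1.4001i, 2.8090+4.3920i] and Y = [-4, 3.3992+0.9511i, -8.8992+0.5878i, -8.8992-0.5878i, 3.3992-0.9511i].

By linearity: DFT(1x + 3y) = 1·DFT(x) + 3·DFT(y)
= 1·[6, 2.8090-4.3920i, 1.6910-1.4001i, 1.6910+1.4001i, 2.8090+4.3920i] + 3·[-4, 3.3992+0.9511i, -8.8992+0.5878i, -8.8992-0.5878i, 3.3992-0.9511i]

Computing element-wise:
Z[0] = 1·(6) + 3·(-4) = -6
Z[1] = 1·(2.8090-4.3920i) + 3·(3.3992+0.9511i) = 13.0066-1.5387i
Z[2] = 1·(1.6910-1.4001i) + 3·(-8.8992+0.5878i) = -25.0066+0.3633i
Z[3] = 1·(1.6910+1.4001i) + 3·(-8.8992-0.5878i) = -25.0066-0.3633i
Z[4] = 1·(2.8090+4.3920i) + 3·(3.3992-0.9511i) = 13.0066+1.5387i

DFT(1x + 3y) = 1·X + 3·Y = [-6, 13.0066-1.5387i, -25.0066+0.3633i, -25.0066-0.3633i, 13.0066+1.5387i]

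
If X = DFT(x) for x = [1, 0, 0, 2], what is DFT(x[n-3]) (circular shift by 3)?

Time shift by 3: X_shifted[k] = ω_4^(3k) · X[k]
Shifted x = [0, 0, 2, 1]

DFT(x[n-3]) = [3, -2+1i, 1, -2-1i]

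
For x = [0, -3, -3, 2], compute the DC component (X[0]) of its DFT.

X[0] = Σ(n=0 to 3) x[n] · ω_4^0 = Σ x[n]
= (0) + (-3) + (-3) + (2)

X[0] = -4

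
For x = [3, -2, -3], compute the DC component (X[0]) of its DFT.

X[0] = Σ(n=0 to 2) x[n] · ω_3^0 = Σ x[n]
= (3) + (-2) + (-3)

X[0] = -2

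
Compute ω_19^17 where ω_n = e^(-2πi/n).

ω_19^17 = e^(-2πi·17/19)
= cos(-2π·17/19) + i·sin(-2π·17/19)
= cos(-34π/19) + i·sin(-34π/19)

ω_19^17 = cos(-34π/19) + i·sin(-34π/19) = 0.7891+0.6142i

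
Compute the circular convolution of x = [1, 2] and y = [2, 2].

(x ⊛ y)[n] = Σ(m=0 to 1) x[m] · y[(n-m) mod 2]

Computing each output sample:
(x ⊛ y)[0] = 6
(x ⊛ y)[1] = 6

x ⊛ y = [6, 6]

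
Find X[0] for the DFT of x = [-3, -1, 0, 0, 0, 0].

X[0] = Σ(n=0 to 5) x[n] · ω_6^0 = Σ x[n]
= (-3) + (-1) + (0) + (0) + (0) + (0)

X[0] = -4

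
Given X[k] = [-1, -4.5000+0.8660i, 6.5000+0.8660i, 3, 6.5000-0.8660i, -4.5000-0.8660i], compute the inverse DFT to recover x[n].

x[n] = (1/6) Σ(k=0 to 5) X[k] · e^(2πikn/6)

Computing each x[n]:
x[0] = 1
x[1] = -3
x[2] = 0
x[3] = 3
x[4] = 0
x[5] = -2

x = [1, -3, 0, 3, 0, -2]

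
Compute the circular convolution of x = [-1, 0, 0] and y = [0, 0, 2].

(x ⊛ y)[n] = Σ(m=0 to 2) x[m] · y[(n-m) mod 3]

Computing each output sample:
(x ⊛ y)[0] = 0
(x ⊛ y)[1] = 0
(x ⊛ y)[2] = -2

x ⊛ y = [0, 0, -2]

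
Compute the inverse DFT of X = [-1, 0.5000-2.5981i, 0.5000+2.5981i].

x[n] = (1/3) Σ(k=0 to 2) X[k] · e^(2πikn/3)

Computing each x[n]:
x[0] = 0
x[1] = 1
x[2] = -2

x = [0, 1, -2]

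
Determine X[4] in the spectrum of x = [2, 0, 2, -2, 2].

X[4] = Σ(n=0 to 4) x[n] · ω_5^(4n) where ω_5 = e^(-2πi/5)
= (2)·ω_5^0 + (0)·ω_5^4 + (2)·ω_5^8 + (-2)·ω_5^12 + (2)·ω_5^16

X[4] = 2.6180+0.4490i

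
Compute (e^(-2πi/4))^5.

Since ω_4^4 = 1, powers reduce modulo 4.
5 mod 4 = 1
So ω_4^5 = ω_4^1 = e^(-2πi·1/4)

ω_4^5 = ω_4^1 = -1i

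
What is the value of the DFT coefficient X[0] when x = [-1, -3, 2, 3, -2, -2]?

X[0] = Σ(n=0 to 5) x[n] · ω_6^0 = Σ x[n]
= (-1) + (-3) + (2) + (3) + (-2) + (-2)

X[0] = -3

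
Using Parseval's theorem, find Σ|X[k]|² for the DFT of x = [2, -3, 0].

Parseval: Σ|x[n]|² = (1/N)Σ|X[k]|², so Σ|X[k]|² = N·Σ|x[n]|² = 3·13.0000

Σ|X[k]|² = N·Σ|x[n]|² = 3·13.0000 = 39.0000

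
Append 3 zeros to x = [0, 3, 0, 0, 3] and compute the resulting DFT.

Original 5-point DFT: [6, 1.8541, -4.8541, -4.8541, 1.8541]
Zero-padded 8-point DFT provides frequency interpolation.

DFT_8([x, 0, ...]) = [6, -0.8787-2.1213i, 3-3i, -5.1213-2.1213i, 0, -5.1213+2.1213i, 3+3i, -0.8787+2.1213i]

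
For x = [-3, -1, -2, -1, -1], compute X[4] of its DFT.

X[4] = Σ(n=0 to 4) x[n] · ω_5^(4n) where ω_5 = e^(-2πi/5)
= (-3)·ω_5^0 + (-1)·ω_5^4 + (-2)·ω_5^8 + (-1)·ω_5^12 + (-1)·ω_5^16

X[4] = -1.1910-0.5878i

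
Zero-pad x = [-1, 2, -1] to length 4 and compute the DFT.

Original 3-point DFT: [0, -1.5000-2.5981i, -1.5000+2.5981i]
Zero-padded 4-point DFT provides frequency interpolation.

DFT_4([x, 0, ...]) = [0, -2i, -4, 2i]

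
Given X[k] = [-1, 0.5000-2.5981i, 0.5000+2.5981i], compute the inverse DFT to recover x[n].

x[n] = (1/3) Σ(k=0 to 2) X[k] · e^(2πikn/3)

Computing each x[n]:
x[0] = 0
x[1] = 1
x[2] = -2

x = [0, 1, -2]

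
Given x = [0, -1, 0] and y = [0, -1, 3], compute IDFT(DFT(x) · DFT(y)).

(x ⊛ y)[n] = Σ(m=0 to 2) x[m] · y[(n-m) mod 3]

Computing each output sample:
(x ⊛ y)[0] = -3
(x ⊛ y)[1] = 0
(x ⊛ y)[2] = 1

x ⊛ y = [-3, 0, 1]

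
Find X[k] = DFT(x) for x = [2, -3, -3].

X[k] = Σ(n=0 to 2) x[n] · ω_3^(nk)
where ω_3 = e^(-2πi/3)

Computing each X[k]:
X[0] = -4
X[1] = 5
X[2] = 5

X = [-4, 5, 5]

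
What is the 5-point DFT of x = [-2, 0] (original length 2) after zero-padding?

Original 2-point DFT: [-2, -2]
Zero-padded 5-point DFT provides frequency interpolation.

DFT_5([x, 0, ...]) = [-2, -2, -2, -2, -2]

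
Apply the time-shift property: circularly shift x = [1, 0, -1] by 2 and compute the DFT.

Time shift by 2: X_shifted[k] = ω_3^(2k) · X[k]
Shifted x = [0, -1, 1]

DFT(x[n-2]) = [0, 1.7321i, -1.7321i]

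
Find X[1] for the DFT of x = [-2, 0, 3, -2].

X[1] = Σ(n=0 to 3) x[n] · ω_4^(1n) where ω_4 = e^(-2πi/4)
= (-2)·ω_4^0 + (0)·ω_4^1 + (3)·ω_4^2 + (-2)·ω_4^3

X[1] = -5-2i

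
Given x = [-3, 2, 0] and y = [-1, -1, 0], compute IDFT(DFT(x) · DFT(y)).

(x ⊛ y)[n] = Σ(m=0 to 2) x[m] · y[(n-m) mod 3]

Computing each output sample:
(x ⊛ y)[0] = 3
(x ⊛ y)[1] = 1
(x ⊛ y)[2] = -2

x ⊛ y = [3, 1, -2]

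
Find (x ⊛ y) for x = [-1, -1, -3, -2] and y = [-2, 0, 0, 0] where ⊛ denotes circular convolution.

(x ⊛ y)[n] = Σ(m=0 to 3) x[m] · y[(n-m) mod 4]

Computing each output sample:
(x ⊛ y)[0] = 2
(x ⊛ y)[1] = 2
(x ⊛ y)[2] = 6
(x ⊛ y)[3] = 4

x ⊛ y = [2, 2, 6, 4]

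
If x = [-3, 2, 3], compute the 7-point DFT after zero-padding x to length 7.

Original 3-point DFT: [2, -5.5000+0.8660i, -5.5000-0.8660i]
Zero-padded 7-point DFT provides frequency interpolation.

DFT_7([x, 0, ...]) = [2, -2.4206-4.4884i, -6.1479-0.6482i, -2.9315+1.4777i, -2.9315-1.4777i, -6.1479+0.6482i, -2.4206+4.4884i]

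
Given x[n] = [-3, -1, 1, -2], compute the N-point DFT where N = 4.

X[k] = Σ(n=0 to 3) x[n] · ω_4^(nk)
where ω_4 = e^(-2πi/4)

Computing each X[k]:
X[0] = -5
X[1] = -4-1i
X[2] = 1
X[3] = -4+1i

X = [-5, -4-1i, 1, -4+1i]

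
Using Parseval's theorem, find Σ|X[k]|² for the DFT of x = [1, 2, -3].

Parseval: Σ|x[n]|² = (1/N)Σ|X[k]|², so Σ|X[k]|² = N·Σ|x[n]|² = 3·14.0000

Σ|X[k]|² = N·Σ|x[n]|² = 3·14.0000 = 42.0000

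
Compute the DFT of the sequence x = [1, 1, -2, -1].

X[k] = Σ(n=0 to 3) x[n] · ω_4^(nk)
where ω_4 = e^(-2πi/4)

Computing each X[k]:
X[0] = -1
X[1] = 3-2i
X[2] = -1
X[3] = 3+2i

X = [-1, 3-2i, -1, 3+2i]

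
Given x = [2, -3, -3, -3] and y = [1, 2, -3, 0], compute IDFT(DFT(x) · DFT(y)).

(x ⊛ y)[n] = Σ(m=0 to 3) x[m] · y[(n-m) mod 4]

Computing each output sample:
(x ⊛ y)[0] = 5
(x ⊛ y)[1] = 10
(x ⊛ y)[2] = -15
(x ⊛ y)[3] = 0

x ⊛ y = [5, 10, -15, 0]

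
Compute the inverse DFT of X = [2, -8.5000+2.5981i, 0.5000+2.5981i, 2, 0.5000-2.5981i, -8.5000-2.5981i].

x[n] = (1/6) Σ(k=0 to 5) X[k] · e^(2πikn/6)

Computing each x[n]:
x[0] = -2
x[1] = -3
x[2] = 2
x[3] = 3
x[4] = 2
x[5] = 0

x = [-2, -3, 2, 3, 2, 0]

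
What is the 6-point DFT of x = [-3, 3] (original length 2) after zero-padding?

Original 2-point DFT: [0, -6]
Zero-padded 6-point DFT provides frequency interpolation.

DFT_6([x, 0, ...]) = [0, -1.5000-2.5981i, -4.5000-2.5981i, -6, -4.5000+2.5981i, -1.5000+2.5981i]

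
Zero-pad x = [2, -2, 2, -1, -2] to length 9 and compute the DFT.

Original 5-point DFT: [-1, -0.0451-1.7634i, 5.5451+2.8532i, 5.5451-2.8532i, -0.0451+1.7634i]
Zero-padded 9-point DFT provides frequency interpolation.

DFT_9([x, 0, ...]) = [-1, 3.1946+0.8660i, -1.2588-0.8660i, 2.0000+5.1962i, 5.5642+0.8660i, 5.5642-0.8660i, 2.0000-5.1962i, -1.2588+0.8660i, 3.1946-0.8660i]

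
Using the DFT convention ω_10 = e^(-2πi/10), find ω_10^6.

ω_10^6 = e^(-2πi·6/10)
= cos(-2π·6/10) + i·sin(-2π·6/10)
= cos(-12π/10) + i·sin(-12π/10)

ω_10^6 = cos(-12π/10) + i·sin(-12π/10) = -0.8090+0.5878i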